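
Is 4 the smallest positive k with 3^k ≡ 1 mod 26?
Powers of 3 mod 26: 3^1≡3, 3^2≡9, 3^3≡1. Already 3^3≡1, so the order is 3 < 4. No, the actual order is 3.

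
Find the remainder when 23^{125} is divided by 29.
By Fermat: 23^{28} ≡ 1 mod 29. 125 = 4×28 + 13. So 23^{125} ≡ 23^{13} ≡ 24 mod 29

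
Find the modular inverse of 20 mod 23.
Since 23 is prime, by Fermat 20^(-1) ≡ 20^{21} ≡ 15 (mod 23). Verify: 20 × 15 = 300 ≡ 1 (mod 23)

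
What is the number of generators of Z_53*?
A prime p has φ(p-1) primitive roots; here φ(52) = 24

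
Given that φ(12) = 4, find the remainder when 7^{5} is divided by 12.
By Euler: 7^{4} ≡ 1 mod 12 since gcd(7, 12) = 1. 5 = 1×4 + 1. So 7^{5} ≡ 7^{1} ≡ 7 mod 12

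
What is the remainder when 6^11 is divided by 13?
By repeated squaring mod 13: 6^{1}≡6, 6^{2}≡10, 6^{4}≡9, 6^{8}≡3. Then 6^{11} = 6^{8+2+1} ≡ 3 × 10 × 6 ≡ 11 mod 13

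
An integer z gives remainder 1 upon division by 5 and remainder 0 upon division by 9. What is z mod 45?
M = 5 × 9 = 45. M₁ = 9, y₁ ≡ 4 mod 5. M₂ = 5, y₂ ≡ 2 mod 9. z = 1×9×4 + 0×5×2 ≡ 36 mod 45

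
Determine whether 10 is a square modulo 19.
By Euler's criterion: 10^{9} ≡ 18 mod 19. Since this equals -1 (≡ 18), 10 is not a QR.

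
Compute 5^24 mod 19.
Using Fermat: 5^{18} ≡ 1 (mod 19). 24 ≡ 6 (mod 18). So 5^{24} ≡ 5^{6} ≡ 7 (mod 19)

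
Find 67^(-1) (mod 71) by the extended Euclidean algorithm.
Extended GCD: 67(-18) + 71(17) = 1. So 67^(-1) ≡ -18 ≡ 53 (mod 71). Verify: 67 × 53 = 3551 ≡ 1 (mod 71)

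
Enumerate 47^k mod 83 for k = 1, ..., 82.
47^1, 47^2, ..., 47^{82} mod 83: [47, 51, 73, 28, 71, 17, 52, 37, 79, 61, 45, 40, 54, 48, 15, 41, 18, 16, 5, 69, 6, 33, 57, 23, 2, 11, 19, 63, 56, 59, 34, 21, 74, 75, 39, 7, 80, 25, 13, 30, 82, 36, 32, 10, 55, 12, 66, 31, 46, 4, 22, 38, 43, 29, 35, 68, 42, 65, 67, 78, 14, 77, 50, 26, 60, 81, 72, 64, 20, 27, 24, 49, 62, 9, 8, 44, 76, 3, 58, 70, 53, 1]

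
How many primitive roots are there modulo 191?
There are φ(191-1) = φ(190) = 72 primitive roots modulo 191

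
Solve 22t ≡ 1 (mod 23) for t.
Since 23 is prime, by Fermat 22^(-1) ≡ 22^{21} ≡ 22 (mod 23). Verify: 22 × 22 = 484 ≡ 1 (mod 23)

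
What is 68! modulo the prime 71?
(70)! = (68)! × (69) × (70) ≡ -1 (mod 71). So (68)! ≡ -1 × [(70)(69)]^(-1) ≡ 35 (mod 71)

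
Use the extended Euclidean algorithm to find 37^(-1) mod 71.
Extended GCD: 37(-23) + 71(12) = 1. So 37^(-1) ≡ -23 ≡ 48 (mod 71). Verify: 37 × 48 = 1776 ≡ 1 (mod 71)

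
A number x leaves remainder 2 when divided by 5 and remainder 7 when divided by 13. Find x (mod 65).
M = 5 × 13 = 65. M₁ = 13, y₁ ≡ 2 (mod 5). M₂ = 5, y₂ ≡ 8 (mod 13). x = 2×13×2 + 7×5×8 ≡ 7 (mod 65)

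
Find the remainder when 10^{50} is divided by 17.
By Fermat: 10^{16} ≡ 1 mod 17. 50 = 3×16 + 2. So 10^{50} ≡ 10^{2} ≡ 15 mod 17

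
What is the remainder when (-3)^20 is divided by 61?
By repeated squaring mod 61: (-3)^{1}≡58, (-3)^{2}≡9, (-3)^{4}≡20, (-3)^{8}≡34, (-3)^{16}≡58. Then (-3)^{20} = (-3)^{16+4} ≡ 58 × 20 ≡ 1 mod 61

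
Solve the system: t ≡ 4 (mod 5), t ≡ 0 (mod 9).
M = 5 × 9 = 45. M₁ = 9, y₁ ≡ 4 (mod 5). M₂ = 5, y₂ ≡ 2 (mod 9). t = 4×9×4 + 0×5×2 ≡ 9 (mod 45)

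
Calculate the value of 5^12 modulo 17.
By repeated squaring mod 17: 5^{1}≡5, 5^{2}≡8, 5^{4}≡13, 5^{8}≡16. Then 5^{12} = 5^{8+4} ≡ 16 × 13 ≡ 4 mod 17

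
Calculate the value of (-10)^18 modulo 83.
By repeated squaring mod 83: (-10)^{1}≡73, (-10)^{2}≡17, (-10)^{4}≡40, (-10)^{8}≡23, (-10)^{16}≡31. Then (-10)^{18} = (-10)^{16+2} ≡ 31 × 17 ≡ 29 mod 83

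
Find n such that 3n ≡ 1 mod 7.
Since 7 is prime, by Fermat 3^(-1) ≡ 3^{5} ≡ 5 mod 7. Verify: 3 × 5 = 15 ≡ 1 mod 7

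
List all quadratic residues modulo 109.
Squares in Z_109*: {1, 3, 4, 5, 7, 9, 12, 15, 16, 20, 21, 22, 25, 26, 27, 28, 29, 31, 34, 35, 36, 38, 43, 45, 46, 48, 49, 60, 61, 63, 64, 66, 71, 73, 74, 75, 78, 80, 81, 82, 83, 84, 87, 88, 89, 93, 94, 97, 100, 102, 104, 105, 106, 108}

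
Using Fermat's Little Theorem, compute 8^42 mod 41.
By Fermat: 8^{40} ≡ 1 mod 41. So 8^{42} = 8^{40} · 8^{2} ≡ 8^{2} ≡ 23 mod 41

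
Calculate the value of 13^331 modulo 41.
Using Fermat: 13^{40} ≡ 1 (mod 41). 331 ≡ 11 (mod 40). So 13^{331} ≡ 13^{11} ≡ 35 (mod 41)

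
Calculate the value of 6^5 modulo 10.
By repeated squaring (mod 10): 6^{1}≡6, 6^{2}≡6, 6^{4}≡6. Then 6^{5} = 6^{4+1} ≡ 6 × 6 ≡ 6 (mod 10)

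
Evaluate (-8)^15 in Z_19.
By repeated squaring (mod 19): (-8)^{1}≡11, (-8)^{2}≡7, (-8)^{4}≡11, (-8)^{8}≡7. Then (-8)^{15} = (-8)^{8+4+2+1} ≡ 7 × 11 × 7 × 11 ≡ 1 (mod 19)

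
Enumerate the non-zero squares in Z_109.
QRs mod 109: {1, 3, 4, 5, 7, 9, 12, 15, 16, 20, 21, 22, 25, 26, 27, 28, 29, 31, 34, 35, 36, 38, 43, 45, 46, 48, 49, 60, 61, 63, 64, 66, 71, 73, 74, 75, 78, 80, 81, 82, 83, 84, 87, 88, 89, 93, 94, 97, 100, 102, 104, 105, 106, 108}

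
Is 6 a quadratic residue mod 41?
By Euler's criterion: 6^{20} ≡ 40 mod 41. Since this equals -1 (≡ 40), 6 is not a QR.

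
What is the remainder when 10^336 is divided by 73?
Using Fermat: 10^{72} ≡ 1 mod 73. 336 ≡ 48 mod 72. So 10^{336} ≡ 10^{48} ≡ 1 mod 73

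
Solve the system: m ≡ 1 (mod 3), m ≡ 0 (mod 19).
M = 3 × 19 = 57. M₁ = 19, y₁ ≡ 1 (mod 3). M₂ = 3, y₂ ≡ 13 (mod 19). m = 1×19×1 + 0×3×13 ≡ 19 (mod 57)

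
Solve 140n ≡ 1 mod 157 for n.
Since 157 is prime, by Fermat 140^(-1) ≡ 140^{155} ≡ 120 mod 157. Verify: 140 × 120 = 16800 ≡ 1 mod 157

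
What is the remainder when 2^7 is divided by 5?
Using Fermat: 2^{4} ≡ 1 (mod 5). 7 ≡ 3 (mod 4). So 2^{7} ≡ 2^{3} ≡ 3 (mod 5)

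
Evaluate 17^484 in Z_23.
Using Fermat: 17^{22} ≡ 1 mod 23. 484 ≡ 0 mod 22. So 17^{484} ≡ 17^{0} ≡ 1 mod 23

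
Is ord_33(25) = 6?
Powers of 25 mod 33: 25^1≡25, 25^2≡31, 25^3≡16, 25^4≡4, 25^5≡1. Already 25^5≡1, so the order is 5 < 6. No, the actual order is 5.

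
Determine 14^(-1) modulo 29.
Since 29 is prime, by Fermat 14^(-1) ≡ 14^{27} ≡ 27 mod 29. Verify: 14 × 27 = 378 ≡ 1 mod 29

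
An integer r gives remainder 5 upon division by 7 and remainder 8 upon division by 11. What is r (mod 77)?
M = 7 × 11 = 77. M₁ = 11, y₁ ≡ 2 (mod 7). M₂ = 7, y₂ ≡ 8 (mod 11). r = 5×11×2 + 8×7×8 ≡ 19 (mod 77)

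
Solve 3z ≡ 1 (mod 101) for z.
Since 101 is prime, by Fermat 3^(-1) ≡ 3^{99} ≡ 34 (mod 101). Verify: 3 × 34 = 102 ≡ 1 (mod 101)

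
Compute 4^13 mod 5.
Using Fermat: 4^{4} ≡ 1 (mod 5). 13 ≡ 1 (mod 4). So 4^{13} ≡ 4^{1} ≡ 4 (mod 5)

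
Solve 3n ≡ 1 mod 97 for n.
Since 97 is prime, by Fermat 3^(-1) ≡ 3^{95} ≡ 65 mod 97. Verify: 3 × 65 = 195 ≡ 1 mod 97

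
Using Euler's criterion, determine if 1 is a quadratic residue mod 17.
By Euler's criterion: 1^{8} ≡ 1 mod 17. Since this equals 1, 1 is a QR.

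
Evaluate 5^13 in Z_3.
Using Fermat: 5^{2} ≡ 1 (mod 3). 13 ≡ 1 (mod 2). So 5^{13} ≡ 5^{1} ≡ 2 (mod 3)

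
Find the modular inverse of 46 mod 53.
Since 53 is prime, by Fermat 46^(-1) ≡ 46^{51} ≡ 15 mod 53. Verify: 46 × 15 = 690 ≡ 1 mod 53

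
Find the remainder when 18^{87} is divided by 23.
By Fermat: 18^{22} ≡ 1 (mod 23). 87 = 3×22 + 21. So 18^{87} ≡ 18^{21} ≡ 9 (mod 23)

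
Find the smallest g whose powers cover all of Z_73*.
g = 5. For each prime q|72: 5^{36}≡72, 5^{24}≡8, none ≡ 1, so ord_73(5) = 72 and 5 is a primitive root.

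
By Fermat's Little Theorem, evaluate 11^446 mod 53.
By Fermat: 11^{52} ≡ 1 (mod 53). 446 ≡ 30 (mod 52). So 11^{446} ≡ 11^{30} ≡ 13 (mod 53)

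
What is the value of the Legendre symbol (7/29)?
(7/29) = 7^{14} mod 29 = 1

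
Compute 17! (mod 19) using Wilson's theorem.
(18)! = (17)! × (18) ≡ -1 (mod 19). So (17)! ≡ -1 × (18)^(-1) ≡ (-1)×(-1) = 1 (mod 19)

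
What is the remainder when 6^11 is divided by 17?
By repeated squaring (mod 17): 6^{1}≡6, 6^{2}≡2, 6^{4}≡4, 6^{8}≡16. Then 6^{11} = 6^{8+2+1} ≡ 16 × 2 × 6 ≡ 5 (mod 17)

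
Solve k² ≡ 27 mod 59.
The square roots of 27 mod 59 are 26 and 33. Verify: 26² = 676 ≡ 27 mod 59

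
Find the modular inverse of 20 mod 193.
Since 193 is prime, by Fermat 20^(-1) ≡ 20^{191} ≡ 29 (mod 193). Verify: 20 × 29 = 580 ≡ 1 (mod 193)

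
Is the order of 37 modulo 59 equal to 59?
Powers of 37 mod 59: 37^1≡37, 37^2≡12, 37^3≡31, 37^4≡26, 37^5≡18, 37^6≡17, 37^7≡39, 37^8≡27, 37^9≡55, 37^10≡29, 37^11≡11, 37^12≡53, 37^13≡14, 37^14≡46, 37^15≡50, 37^16≡21, 37^17≡10, 37^18≡16, 37^19≡2, 37^20≡15, 37^21≡24, 37^22≡3, 37^23≡52, 37^24≡36, 37^25≡34, 37^26≡19, 37^27≡54, 37^28≡51, 37^29≡58, 37^30≡22, 37^31≡47, 37^32≡28, 37^33≡33, 37^34≡41, 37^35≡42, 37^36≡20, 37^37≡32, 37^38≡4, 37^39≡30, 37^40≡48, 37^41≡6, 37^42≡45, 37^43≡13, 37^44≡9, 37^45≡38, 37^46≡49, 37^47≡43, 37^48≡57, 37^49≡44, 37^50≡35, 37^51≡56, 37^52≡7, 37^53≡23, 37^54≡25, 37^55≡40, 37^56≡5, 37^57≡8, 37^58≡1. Already 37^58≡1, so the order is 58 < 59. No, the actual order is 58.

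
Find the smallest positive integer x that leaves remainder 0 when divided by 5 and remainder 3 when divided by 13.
M = 5 × 13 = 65. M₁ = 13, y₁ ≡ 2 mod 5. M₂ = 5, y₂ ≡ 8 mod 13. x = 0×13×2 + 3×5×8 ≡ 55 mod 65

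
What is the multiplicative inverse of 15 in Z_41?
Since 41 is prime, by Fermat 15^(-1) ≡ 15^{39} ≡ 11 (mod 41). Verify: 15 × 11 = 165 ≡ 1 (mod 41)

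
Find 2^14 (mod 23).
By repeated squaring (mod 23): 2^{1}≡2, 2^{2}≡4, 2^{4}≡16, 2^{8}≡3. Then 2^{14} = 2^{8+4+2} ≡ 3 × 16 × 4 ≡ 8 (mod 23)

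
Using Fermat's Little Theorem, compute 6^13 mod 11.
By Fermat: 6^{10} ≡ 1 (mod 11). So 6^{13} = 6^{10} · 6^{3} ≡ 6^{3} ≡ 7 (mod 11)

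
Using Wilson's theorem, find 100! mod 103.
(102)! = (100)! × (101) × (102) ≡ -1 mod 103. So (100)! ≡ -1 × [(102)(101)]^(-1) ≡ 51 mod 103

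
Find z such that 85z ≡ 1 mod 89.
Since 89 is prime, by Fermat 85^(-1) ≡ 85^{87} ≡ 22 mod 89. Verify: 85 × 22 = 1870 ≡ 1 mod 89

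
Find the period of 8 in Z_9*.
Powers of 8 mod 9: 8^1≡8, 8^2≡1. Order = 2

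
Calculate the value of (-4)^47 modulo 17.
Using Fermat: (-4)^{16} ≡ 1 (mod 17). 47 ≡ 15 (mod 16). So (-4)^{47} ≡ (-4)^{15} ≡ 4 (mod 17)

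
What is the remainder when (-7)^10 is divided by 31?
By repeated squaring (mod 31): (-7)^{1}≡24, (-7)^{2}≡18, (-7)^{4}≡14, (-7)^{8}≡10. Then (-7)^{10} = (-7)^{8+2} ≡ 10 × 18 ≡ 25 (mod 31)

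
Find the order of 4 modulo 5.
Powers of 4 mod 5: 4^1≡4, 4^2≡1. ord_5(4) = 2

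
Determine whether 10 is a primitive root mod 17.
ord_17(10) divides 16. For each prime q|16: 10^{8}≡16, none ≡ 1. So 10 has order 16 and is a primitive root mod 17.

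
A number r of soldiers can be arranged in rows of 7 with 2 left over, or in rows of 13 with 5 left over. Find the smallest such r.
M = 7 × 13 = 91. M₁ = 13, y₁ ≡ 6 (mod 7). M₂ = 7, y₂ ≡ 2 (mod 13). r = 2×13×6 + 5×7×2 ≡ 44 (mod 91)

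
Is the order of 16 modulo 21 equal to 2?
Powers of 16 mod 21: 16^1≡16, 16^2≡4, 16^3≡1. 16^2≡4≢1, so ord ≠ 2. No, the actual order is 3.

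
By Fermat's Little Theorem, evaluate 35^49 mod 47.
By Fermat: 35^{46} ≡ 1 (mod 47). So 35^{49} = 35^{46} · 35^{3} ≡ 35^{3} ≡ 11 (mod 47)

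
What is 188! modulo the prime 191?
(190)! = (188)! × (189) × (190) ≡ -1 mod 191. So (188)! ≡ -1 × [(190)(189)]^(-1) ≡ 95 mod 191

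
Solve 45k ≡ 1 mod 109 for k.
Since 109 is prime, by Fermat 45^(-1) ≡ 45^{107} ≡ 63 mod 109. Verify: 45 × 63 = 2835 ≡ 1 mod 109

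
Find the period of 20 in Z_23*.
Powers of 20 mod 23: 20^1≡20, 20^2≡9, 20^3≡19, 20^4≡12, 20^5≡10, 20^6≡16, 20^7≡21, 20^8≡6, 20^9≡5, 20^10≡8, 20^11≡22, 20^12≡3, 20^13≡14, 20^14≡4, 20^15≡11, 20^16≡13, 20^17≡7, 20^18≡2, 20^19≡17, 20^20≡18, 20^21≡15, 20^22≡1. So the order of 20 is 22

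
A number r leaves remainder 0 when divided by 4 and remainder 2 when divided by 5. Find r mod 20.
M = 4 × 5 = 20. M₁ = 5, y₁ ≡ 1 mod 4. M₂ = 4, y₂ ≡ 4 mod 5. r = 0×5×1 + 2×4×4 ≡ 12 mod 20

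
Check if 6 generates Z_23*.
6^{11} ≡ 1 mod 23 and 11 < 22, so ord_23(6) = 11 ≠ 22 and 6 is not a primitive root.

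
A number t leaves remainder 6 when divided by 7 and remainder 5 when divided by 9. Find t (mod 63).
M = 7 × 9 = 63. M₁ = 9, y₁ ≡ 4 (mod 7). M₂ = 7, y₂ ≡ 4 (mod 9). t = 6×9×4 + 5×7×4 ≡ 41 (mod 63)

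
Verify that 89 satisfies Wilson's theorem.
(88)! mod 89 = 88. Since this equals -1 mod 89, Wilson confirms 89 is prime.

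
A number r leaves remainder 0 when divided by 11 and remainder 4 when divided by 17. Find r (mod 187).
M = 11 × 17 = 187. M₁ = 17, y₁ ≡ 2 (mod 11). M₂ = 11, y₂ ≡ 14 (mod 17). r = 0×17×2 + 4×11×14 ≡ 55 (mod 187)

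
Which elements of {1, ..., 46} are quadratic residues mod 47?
Squares in Z_47*: {1, 2, 3, 4, 6, 7, 8, 9, 12, 14, 16, 17, 18, 21, 24, 25, 27, 28, 32, 34, 36, 37, 42}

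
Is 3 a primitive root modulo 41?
3^{8} ≡ 1 (mod 41) and 8 < 40, so ord_41(3) = 8 ≠ 40 and 3 is not a primitive root.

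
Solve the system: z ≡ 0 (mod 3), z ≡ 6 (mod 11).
M = 3 × 11 = 33. M₁ = 11, y₁ ≡ 2 (mod 3). M₂ = 3, y₂ ≡ 4 (mod 11). z = 0×11×2 + 6×3×4 ≡ 6 (mod 33)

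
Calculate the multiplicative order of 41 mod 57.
Powers of 41 mod 57: 41^1≡41, 41^2≡28, 41^3≡8, 41^4≡43, 41^5≡53, 41^6≡7, 41^7≡2, 41^8≡25, 41^9≡56, 41^10≡16, 41^11≡29, 41^12≡49, 41^13≡14, 41^14≡4, 41^15≡50, 41^16≡55, 41^17≡32, 41^18≡1. Order = 18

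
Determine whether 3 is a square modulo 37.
By Euler's criterion: 3^{18} ≡ 1 (mod 37). Since this equals 1, 3 is a QR.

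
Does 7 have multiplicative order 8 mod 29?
Powers of 7 mod 29: 7^1≡7, 7^2≡20, 7^3≡24, 7^4≡23, 7^5≡16, 7^6≡25, 7^7≡1. Already 7^7≡1, so the order is 7 < 8. No, the actual order is 7.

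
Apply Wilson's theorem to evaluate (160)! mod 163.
(162)! = (160)! × (161) × (162) ≡ -1 mod 163. So (160)! ≡ -1 × [(162)(161)]^(-1) ≡ 81 mod 163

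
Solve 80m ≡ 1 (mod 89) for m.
Since 89 is prime, by Fermat 80^(-1) ≡ 80^{87} ≡ 79 (mod 89). Verify: 80 × 79 = 6320 ≡ 1 (mod 89)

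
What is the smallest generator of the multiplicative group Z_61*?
g = 2. For each prime q|60: 2^{30}≡60, 2^{20}≡47, 2^{12}≡9, none ≡ 1, so ord_61(2) = 60 and 2 is a primitive root.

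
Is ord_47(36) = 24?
Powers of 36 mod 47: 36^1≡36, 36^2≡27, 36^3≡32, 36^4≡24, 36^5≡18, 36^6≡37, 36^7≡16, 36^8≡12, 36^9≡9, 36^10≡42, 36^11≡8, 36^12≡6, 36^13≡28, 36^14≡21, 36^15≡4, 36^16≡3, 36^17≡14, 36^18≡34, 36^19≡2, 36^20≡25, 36^21≡7, 36^22≡17, 36^23≡1. Already 36^23≡1, so the order is 23 < 24. No, the actual order is 23.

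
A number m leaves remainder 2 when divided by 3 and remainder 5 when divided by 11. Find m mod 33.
M = 3 × 11 = 33. M₁ = 11, y₁ ≡ 2 mod 3. M₂ = 3, y₂ ≡ 4 mod 11. m = 2×11×2 + 5×3×4 ≡ 5 mod 33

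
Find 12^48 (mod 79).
By repeated squaring (mod 79): 12^{1}≡12, 12^{2}≡65, 12^{4}≡38, 12^{8}≡22, 12^{16}≡10, 12^{32}≡21. Then 12^{48} = 12^{32+16} ≡ 21 × 10 ≡ 52 (mod 79)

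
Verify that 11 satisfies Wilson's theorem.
(10)! mod 11 = 10. Since this equals -1 mod 11, Wilson confirms 11 is prime.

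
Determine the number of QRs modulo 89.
The squaring map on Z_89* is 2-to-1, so there are (88)/2 = 44 QRs.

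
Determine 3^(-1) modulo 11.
Since 11 is prime, by Fermat 3^(-1) ≡ 3^{9} ≡ 4 (mod 11). Verify: 3 × 4 = 12 ≡ 1 (mod 11)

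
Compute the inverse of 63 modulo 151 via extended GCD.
Extended GCD: 63(12) + 151(-5) = 1. So 63^(-1) ≡ 12 (mod 151). Verify: 63 × 12 = 756 ≡ 1 (mod 151)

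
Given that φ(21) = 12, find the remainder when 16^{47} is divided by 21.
By Euler: 16^{12} ≡ 1 (mod 21) since gcd(16, 21) = 1. 47 = 3×12 + 11. So 16^{47} ≡ 16^{11} ≡ 4 (mod 21)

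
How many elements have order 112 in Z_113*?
Number of primitive roots mod 113 = φ(p-1) = φ(112) = 48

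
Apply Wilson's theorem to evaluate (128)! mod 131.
(130)! = (128)! × (129) × (130) ≡ -1 (mod 131). So (128)! ≡ -1 × [(130)(129)]^(-1) ≡ 65 (mod 131)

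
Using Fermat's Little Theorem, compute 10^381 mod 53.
By Fermat: 10^{52} ≡ 1 mod 53. 381 ≡ 17 mod 52. So 10^{381} ≡ 10^{17} ≡ 36 mod 53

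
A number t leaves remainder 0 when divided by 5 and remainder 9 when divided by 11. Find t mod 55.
M = 5 × 11 = 55. M₁ = 11, y₁ ≡ 1 mod 5. M₂ = 5, y₂ ≡ 9 mod 11. t = 0×11×1 + 9×5×9 ≡ 20 mod 55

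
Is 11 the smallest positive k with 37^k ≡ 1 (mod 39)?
Powers of 37 mod 39: 37^1≡37, 37^2≡4, 37^3≡31, 37^4≡16, 37^5≡7, 37^6≡25, 37^7≡28, 37^8≡22, 37^9≡34, 37^10≡10, 37^11≡19, 37^12≡1. 37^11≡19≢1, so ord ≠ 11. No, the actual order is 12.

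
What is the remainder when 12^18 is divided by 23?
By repeated squaring mod 23: 12^{1}≡12, 12^{2}≡6, 12^{4}≡13, 12^{8}≡8, 12^{16}≡18. Then 12^{18} = 12^{16+2} ≡ 18 × 6 ≡ 16 mod 23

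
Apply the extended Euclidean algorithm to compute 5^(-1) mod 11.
Extended GCD: 5(-2) + 11(1) = 1. So 5^(-1) ≡ -2 ≡ 9 mod 11. Verify: 5 × 9 = 45 ≡ 1 mod 11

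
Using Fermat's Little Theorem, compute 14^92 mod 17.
By Fermat: 14^{16} ≡ 1 (mod 17). 92 = 5×16 + 12. So 14^{92} ≡ 14^{12} ≡ 4 (mod 17)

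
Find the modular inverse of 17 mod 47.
Since 47 is prime, by Fermat 17^(-1) ≡ 17^{45} ≡ 36 mod 47. Verify: 17 × 36 = 612 ≡ 1 mod 47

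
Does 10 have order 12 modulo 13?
10^{6} ≡ 1 (mod 13) and 6 < 12, so ord_13(10) = 6 ≠ 12 and 10 is not a primitive root.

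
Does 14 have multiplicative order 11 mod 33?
Powers of 14 mod 33: 14^1≡14, 14^2≡31, 14^3≡5, 14^4≡4, 14^5≡23, 14^6≡25, 14^7≡20, 14^8≡16, 14^9≡26, 14^10≡1. Already 14^10≡1, so the order is 10 < 11. No, the actual order is 10.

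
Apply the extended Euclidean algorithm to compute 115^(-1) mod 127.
Extended GCD: 115(-53) + 127(48) = 1. So 115^(-1) ≡ -53 ≡ 74 mod 127. Verify: 115 × 74 = 8510 ≡ 1 mod 127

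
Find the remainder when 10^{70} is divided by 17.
By Fermat: 10^{16} ≡ 1 mod 17. 70 = 4×16 + 6. So 10^{70} ≡ 10^{6} ≡ 9 mod 17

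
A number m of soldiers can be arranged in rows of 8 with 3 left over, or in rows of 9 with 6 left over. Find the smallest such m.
M = 8 × 9 = 72. M₁ = 9, y₁ ≡ 1 mod 8. M₂ = 8, y₂ ≡ 8 mod 9. m = 3×9×1 + 6×8×8 ≡ 51 mod 72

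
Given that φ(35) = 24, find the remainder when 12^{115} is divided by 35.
By Euler: 12^{24} ≡ 1 (mod 35) since gcd(12, 35) = 1. 115 = 4×24 + 19. So 12^{115} ≡ 12^{19} ≡ 33 (mod 35)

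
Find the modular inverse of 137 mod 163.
Since 163 is prime, by Fermat 137^(-1) ≡ 137^{161} ≡ 94 mod 163. Verify: 137 × 94 = 12878 ≡ 1 mod 163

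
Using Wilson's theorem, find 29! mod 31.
(30)! = (29)! × (30) ≡ -1 (mod 31). So (29)! ≡ -1 × (30)^(-1) ≡ (-1)×(-1) = 1 (mod 31)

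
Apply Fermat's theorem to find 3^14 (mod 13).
By Fermat: 3^{12} ≡ 1 (mod 13). So 3^{14} = 3^{12} · 3^{2} ≡ 3^{2} ≡ 9 (mod 13)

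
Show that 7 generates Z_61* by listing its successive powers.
7^1, 7^2, ..., 7^{60} mod 61: [7, 49, 38, 22, 32, 41, 43, 57, 33, 48, 31, 34, 55, 19, 11, 16, 51, 52, 59, 47, 24, 46, 17, 58, 40, 36, 8, 56, 26, 60, 54, 12, 23, 39, 29, 20, 18, 4, 28, 13, 30, 27, 6, 42, 50, 45, 10, 9, 2, 14, 37, 15, 44, 3, 21, 25, 53, 5, 35, 1]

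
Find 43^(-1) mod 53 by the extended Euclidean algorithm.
Extended GCD: 43(-16) + 53(13) = 1. So 43^(-1) ≡ -16 ≡ 37 mod 53. Verify: 43 × 37 = 1591 ≡ 1 mod 53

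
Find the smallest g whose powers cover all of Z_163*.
g = 2. Powers: [2, 4, 8, 16, 32, 64, 128, ...] generates all 162 non-zero residues.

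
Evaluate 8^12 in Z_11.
Using Fermat: 8^{10} ≡ 1 (mod 11). 12 ≡ 2 (mod 10). So 8^{12} ≡ 8^{2} ≡ 9 (mod 11)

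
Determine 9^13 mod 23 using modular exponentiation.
By repeated squaring mod 23: 9^{1}≡9, 9^{2}≡12, 9^{4}≡6, 9^{8}≡13. Then 9^{13} = 9^{8+4+1} ≡ 13 × 6 × 9 ≡ 12 mod 23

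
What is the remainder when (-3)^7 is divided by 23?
By repeated squaring mod 23: (-3)^{1}≡20, (-3)^{2}≡9, (-3)^{4}≡12. Then (-3)^{7} = (-3)^{4+2+1} ≡ 12 × 9 × 20 ≡ 21 mod 23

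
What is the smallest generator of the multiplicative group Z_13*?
g = 2. Powers: [2, 4, 8, 3, 6, 12, 11, 9, ...] generates all 12 non-zero residues.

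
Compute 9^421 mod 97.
Using Fermat: 9^{96} ≡ 1 (mod 97). 421 ≡ 37 (mod 96). So 9^{421} ≡ 9^{37} ≡ 88 (mod 97)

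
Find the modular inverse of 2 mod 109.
Since 109 is prime, by Fermat 2^(-1) ≡ 2^{107} ≡ 55 (mod 109). Verify: 2 × 55 = 110 ≡ 1 (mod 109)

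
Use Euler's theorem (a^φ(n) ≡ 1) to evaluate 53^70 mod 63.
By Euler: 53^{36} ≡ 1 (mod 63) since gcd(53, 63) = 1. 70 = 1×36 + 34. So 53^{70} ≡ 53^{34} ≡ 46 (mod 63)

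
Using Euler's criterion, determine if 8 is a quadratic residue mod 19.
By Euler's criterion: 8^{9} ≡ 18 mod 19. Since this equals -1 (≡ 18), 8 is not a QR.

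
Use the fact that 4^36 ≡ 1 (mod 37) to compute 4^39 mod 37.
By Fermat: 4^{36} ≡ 1 (mod 37). So 4^{39} = 4^{36} · 4^{3} ≡ 4^{3} ≡ 27 (mod 37)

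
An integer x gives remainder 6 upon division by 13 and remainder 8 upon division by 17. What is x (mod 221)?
M = 13 × 17 = 221. M₁ = 17, y₁ ≡ 10 (mod 13). M₂ = 13, y₂ ≡ 4 (mod 17). x = 6×17×10 + 8×13×4 ≡ 110 (mod 221)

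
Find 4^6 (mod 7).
Using Fermat: 4^{6} ≡ 1 (mod 7). 6 ≡ 0 (mod 6). So 4^{6} ≡ 4^{0} ≡ 1 (mod 7)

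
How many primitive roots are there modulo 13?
There are φ(13-1) = φ(12) = 4 primitive roots modulo 13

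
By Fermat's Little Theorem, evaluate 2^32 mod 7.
By Fermat: 2^{6} ≡ 1 (mod 7). 32 = 5×6 + 2. So 2^{32} ≡ 2^{2} ≡ 4 (mod 7)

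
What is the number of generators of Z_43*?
There are φ(43-1) = φ(42) = 12 primitive roots modulo 43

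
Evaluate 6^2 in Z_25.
6^{2} = 36 ≡ 11 mod 25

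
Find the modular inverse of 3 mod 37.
Since 37 is prime, by Fermat 3^(-1) ≡ 3^{35} ≡ 25 mod 37. Verify: 3 × 25 = 75 ≡ 1 mod 37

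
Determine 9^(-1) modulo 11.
Since 11 is prime, by Fermat 9^(-1) ≡ 9^{9} ≡ 5 mod 11. Verify: 9 × 5 = 45 ≡ 1 mod 11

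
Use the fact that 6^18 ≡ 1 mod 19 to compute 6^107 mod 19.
By Fermat: 6^{18} ≡ 1 mod 19. 107 = 5×18 + 17. So 6^{107} ≡ 6^{17} ≡ 16 mod 19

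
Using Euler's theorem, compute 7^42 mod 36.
By Euler: 7^{12} ≡ 1 (mod 36) since gcd(7, 36) = 1. 42 = 3×12 + 6. So 7^{42} ≡ 7^{6} ≡ 1 (mod 36)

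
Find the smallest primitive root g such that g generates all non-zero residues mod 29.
g = 2. Powers: [2, 4, 8, 16, 3, 6, 12, 24, 19, 9, ...] generates all 28 non-zero residues.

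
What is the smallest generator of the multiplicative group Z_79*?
g = 3. For each prime q|78: 3^{39}≡78, 3^{26}≡23, 3^{6}≡18, none ≡ 1, so ord_79(3) = 78 and 3 is a primitive root.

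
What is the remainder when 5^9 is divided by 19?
By repeated squaring mod 19: 5^{1}≡5, 5^{2}≡6, 5^{4}≡17, 5^{8}≡4. Then 5^{9} = 5^{8+1} ≡ 4 × 5 ≡ 1 mod 19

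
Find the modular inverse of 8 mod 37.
Since 37 is prime, by Fermat 8^(-1) ≡ 8^{35} ≡ 14 (mod 37). Verify: 8 × 14 = 112 ≡ 1 (mod 37)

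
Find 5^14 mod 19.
By repeated squaring mod 19: 5^{1}≡5, 5^{2}≡6, 5^{4}≡17, 5^{8}≡4. Then 5^{14} = 5^{8+4+2} ≡ 4 × 17 × 6 ≡ 9 mod 19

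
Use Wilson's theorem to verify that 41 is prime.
(40)! mod 41 = 40. Since this equals -1 (mod 41), Wilson confirms 41 is prime.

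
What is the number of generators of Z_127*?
A prime p has φ(p-1) primitive roots; here φ(126) = 36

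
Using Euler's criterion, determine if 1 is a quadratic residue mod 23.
By Euler's criterion: 1^{11} ≡ 1 mod 23. Since this equals 1, 1 is a QR.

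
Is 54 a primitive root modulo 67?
54^{33} ≡ 1 (mod 67) and 33 < 66, so ord_67(54) = 33 ≠ 66 and 54 is not a primitive root.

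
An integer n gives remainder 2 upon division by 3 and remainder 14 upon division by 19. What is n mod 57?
M = 3 × 19 = 57. M₁ = 19, y₁ ≡ 1 mod 3. M₂ = 3, y₂ ≡ 13 mod 19. n = 2×19×1 + 14×3×13 ≡ 14 mod 57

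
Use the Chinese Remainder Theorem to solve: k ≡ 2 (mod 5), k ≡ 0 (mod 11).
M = 5 × 11 = 55. M₁ = 11, y₁ ≡ 1 (mod 5). M₂ = 5, y₂ ≡ 9 (mod 11). k = 2×11×1 + 0×5×9 ≡ 22 (mod 55)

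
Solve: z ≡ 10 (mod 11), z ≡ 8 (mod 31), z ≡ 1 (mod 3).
M = 11 × 31 × 3 = 1023. M₁ = 93, y₁ ≡ 9 (mod 11). M₂ = 33, y₂ ≡ 16 (mod 31). M₃ = 341, y₃ ≡ 2 (mod 3). z = 10×93×9 + 8×33×16 + 1×341×2 ≡ 1000 (mod 1023)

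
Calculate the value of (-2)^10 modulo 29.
By repeated squaring (mod 29): (-2)^{1}≡27, (-2)^{2}≡4, (-2)^{4}≡16, (-2)^{8}≡24. Then (-2)^{10} = (-2)^{8+2} ≡ 24 × 4 ≡ 9 (mod 29)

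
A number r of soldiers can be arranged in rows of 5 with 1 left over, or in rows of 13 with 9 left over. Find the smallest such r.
M = 5 × 13 = 65. M₁ = 13, y₁ ≡ 2 mod 5. M₂ = 5, y₂ ≡ 8 mod 13. r = 1×13×2 + 9×5×8 ≡ 61 mod 65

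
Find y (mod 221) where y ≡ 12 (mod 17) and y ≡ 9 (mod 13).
M = 17 × 13 = 221. M₁ = 13, y₁ ≡ 4 (mod 17). M₂ = 17, y₂ ≡ 10 (mod 13). y = 12×13×4 + 9×17×10 ≡ 165 (mod 221)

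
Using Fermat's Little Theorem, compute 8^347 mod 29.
By Fermat: 8^{28} ≡ 1 mod 29. 347 ≡ 11 mod 28. So 8^{347} ≡ 8^{11} ≡ 3 mod 29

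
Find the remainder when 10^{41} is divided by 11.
By Fermat: 10^{10} ≡ 1 mod 11. 41 = 4×10 + 1. So 10^{41} ≡ 10^{1} ≡ 10 mod 11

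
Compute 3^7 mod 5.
Using Fermat: 3^{4} ≡ 1 mod 5. 7 ≡ 3 mod 4. So 3^{7} ≡ 3^{3} ≡ 2 mod 5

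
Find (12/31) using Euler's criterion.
(12/31) = 12^{15} mod 31 = -1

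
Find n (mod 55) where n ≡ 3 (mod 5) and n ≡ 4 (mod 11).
M = 5 × 11 = 55. M₁ = 11, y₁ ≡ 1 (mod 5). M₂ = 5, y₂ ≡ 9 (mod 11). n = 3×11×1 + 4×5×9 ≡ 48 (mod 55)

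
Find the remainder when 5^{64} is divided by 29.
By Fermat: 5^{28} ≡ 1 mod 29. 64 = 2×28 + 8. So 5^{64} ≡ 5^{8} ≡ 24 mod 29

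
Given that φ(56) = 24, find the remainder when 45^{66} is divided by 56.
By Euler: 45^{24} ≡ 1 (mod 56) since gcd(45, 56) = 1. 66 = 2×24 + 18. So 45^{66} ≡ 45^{18} ≡ 1 (mod 56)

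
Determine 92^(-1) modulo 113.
Since 113 is prime, by Fermat 92^(-1) ≡ 92^{111} ≡ 43 (mod 113). Verify: 92 × 43 = 3956 ≡ 1 (mod 113)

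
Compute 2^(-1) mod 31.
Since 31 is prime, by Fermat 2^(-1) ≡ 2^{29} ≡ 16 mod 31. Verify: 2 × 16 = 32 ≡ 1 mod 31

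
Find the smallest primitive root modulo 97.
g = 5. For each prime q|96: 5^{48}≡96, 5^{32}≡35, none ≡ 1, so ord_97(5) = 96 and 5 is a primitive root.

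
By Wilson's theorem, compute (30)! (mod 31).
By Wilson's theorem, (30)! ≡ -1 ≡ 30 (mod 31)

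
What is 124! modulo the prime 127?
(126)! = (124)! × (125) × (126) ≡ -1 (mod 127). So (124)! ≡ -1 × [(126)(125)]^(-1) ≡ 63 (mod 127)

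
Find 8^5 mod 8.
By repeated squaring mod 8: 8^{1}≡0, 8^{2}≡0, 8^{4}≡0. Then 8^{5} = 8^{4+1} ≡ 0 × 0 ≡ 0 mod 8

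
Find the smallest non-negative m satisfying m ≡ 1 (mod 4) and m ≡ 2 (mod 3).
M = 4 × 3 = 12. M₁ = 3, y₁ ≡ 3 (mod 4). M₂ = 4, y₂ ≡ 1 (mod 3). m = 1×3×3 + 2×4×1 ≡ 5 (mod 12)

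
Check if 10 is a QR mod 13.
By Euler's criterion: 10^{6} ≡ 1 (mod 13). Since this equals 1, 10 is a QR.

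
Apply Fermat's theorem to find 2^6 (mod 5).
By Fermat: 2^{4} ≡ 1 (mod 5). So 2^{6} = 2^{4} · 2^{2} ≡ 2^{2} ≡ 4 (mod 5)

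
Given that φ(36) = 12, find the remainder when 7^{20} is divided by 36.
By Euler: 7^{12} ≡ 1 (mod 36) since gcd(7, 36) = 1. 20 = 1×12 + 8. So 7^{20} ≡ 7^{8} ≡ 13 (mod 36)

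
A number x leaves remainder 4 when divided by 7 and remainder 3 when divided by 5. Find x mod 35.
M = 7 × 5 = 35. M₁ = 5, y₁ ≡ 3 mod 7. M₂ = 7, y₂ ≡ 3 mod 5. x = 4×5×3 + 3×7×3 ≡ 18 mod 35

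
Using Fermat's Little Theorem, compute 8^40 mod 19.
By Fermat: 8^{18} ≡ 1 mod 19. 40 = 2×18 + 4. So 8^{40} ≡ 8^{4} ≡ 11 mod 19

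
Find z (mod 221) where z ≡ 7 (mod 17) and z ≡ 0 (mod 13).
M = 17 × 13 = 221. M₁ = 13, y₁ ≡ 4 (mod 17). M₂ = 17, y₂ ≡ 10 (mod 13). z = 7×13×4 + 0×17×10 ≡ 143 (mod 221)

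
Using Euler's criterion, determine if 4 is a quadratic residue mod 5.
By Euler's criterion: 4^{2} ≡ 1 (mod 5). Since this equals 1, 4 is a QR.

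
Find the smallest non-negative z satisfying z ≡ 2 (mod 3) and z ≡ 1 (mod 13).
M = 3 × 13 = 39. M₁ = 13, y₁ ≡ 1 (mod 3). M₂ = 3, y₂ ≡ 9 (mod 13). z = 2×13×1 + 1×3×9 ≡ 14 (mod 39)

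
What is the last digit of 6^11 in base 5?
Using Fermat: 6^{4} ≡ 1 (mod 5). 11 ≡ 3 (mod 4). So 6^{11} ≡ 6^{3} ≡ 1 (mod 5)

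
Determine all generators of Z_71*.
There are φ(70) = 24 primitive roots mod 71: {7, 11, 13, 21, 22, 28, 31, 33, 35, 42, 44, 47, 52, 53, 55, 56, 59, 61, 62, 63, 65, 67, 68, 69}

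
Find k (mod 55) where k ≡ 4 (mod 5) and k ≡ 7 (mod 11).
M = 5 × 11 = 55. M₁ = 11, y₁ ≡ 1 (mod 5). M₂ = 5, y₂ ≡ 9 (mod 11). k = 4×11×1 + 7×5×9 ≡ 29 (mod 55)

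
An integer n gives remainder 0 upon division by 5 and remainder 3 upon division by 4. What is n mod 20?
M = 5 × 4 = 20. M₁ = 4, y₁ ≡ 4 mod 5. M₂ = 5, y₂ ≡ 1 mod 4. n = 0×4×4 + 3×5×1 ≡ 15 mod 20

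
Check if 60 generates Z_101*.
60^{20} ≡ 1 (mod 101) and 20 < 100, so ord_101(60) = 20 ≠ 100 and 60 is not a primitive root.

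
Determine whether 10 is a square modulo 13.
By Euler's criterion: 10^{6} ≡ 1 mod 13. Since this equals 1, 10 is a QR.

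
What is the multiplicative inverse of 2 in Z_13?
Since 13 is prime, by Fermat 2^(-1) ≡ 2^{11} ≡ 7 (mod 13). Verify: 2 × 7 = 14 ≡ 1 (mod 13)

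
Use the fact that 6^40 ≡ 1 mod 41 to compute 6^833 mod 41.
By Fermat: 6^{40} ≡ 1 mod 41. 833 ≡ 33 mod 40. So 6^{833} ≡ 6^{33} ≡ 17 mod 41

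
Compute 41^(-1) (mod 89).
Since 89 is prime, by Fermat 41^(-1) ≡ 41^{87} ≡ 76 (mod 89). Verify: 41 × 76 = 3116 ≡ 1 (mod 89)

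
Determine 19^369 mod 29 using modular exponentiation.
Using Fermat: 19^{28} ≡ 1 mod 29. 369 ≡ 5 mod 28. So 19^{369} ≡ 19^{5} ≡ 21 mod 29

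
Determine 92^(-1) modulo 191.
Since 191 is prime, by Fermat 92^(-1) ≡ 92^{189} ≡ 27 (mod 191). Verify: 92 × 27 = 2484 ≡ 1 (mod 191)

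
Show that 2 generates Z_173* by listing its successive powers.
2^1, 2^2, ..., 2^{172} mod 173: [2, 4, 8, 16, 32, 64, 128, 83, 166, 159, 145, 117, 61, 122, 71, 142, 111, 49, 98, 23, 46, 92, 11, 22, 44, 88, 3, 6, 12, 24, 48, 96, 19, 38, 76, 152, 131, 89, 5, 10, 20, 40, 80, 160, 147, 121, 69, 138, 103, 33, 66, 132, 91, 9, 18, 36, 72, 144, 115, 57, 114, 55, 110, 47, 94, 15, 30, 60, 120, 67, 134, 95, 17, 34, 68, 136, 99, 25, 50, 100, 27, 54, 108, 43, 86, 172, 171, 169, 165, 157, 141, 109, 45, 90, 7, 14, 28, 56, 112, 51, 102, 31, 62, 124, 75, 150, 127, 81, 162, 151, 129, 85, 170, 167, 161, 149, 125, 77, 154, 135, 97, 21, 42, 84, 168, 163, 153, 133, 93, 13, 26, 52, 104, 35, 70, 140, 107, 41, 82, 164, 155, 137, 101, 29, 58, 116, 59, 118, 63, 126, 79, 158, 143, 113, 53, 106, 39, 78, 156, 139, 105, 37, 74, 148, 123, 73, 146, 119, 65, 130, 87, 1]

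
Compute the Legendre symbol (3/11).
(3/11) = 3^{5} mod 11 = 1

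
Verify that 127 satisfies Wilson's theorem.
(126)! mod 127 = 126. Since this equals -1 (mod 127), Wilson confirms 127 is prime.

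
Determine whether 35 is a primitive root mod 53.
ord_53(35) divides 52. For each prime q|52: 35^{26}≡52, 35^{4}≡36, none ≡ 1. So 35 has order 52 and is a primitive root mod 53.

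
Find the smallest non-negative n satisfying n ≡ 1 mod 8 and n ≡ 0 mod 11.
M = 8 × 11 = 88. M₁ = 11, y₁ ≡ 3 mod 8. M₂ = 8, y₂ ≡ 7 mod 11. n = 1×11×3 + 0×8×7 ≡ 33 mod 88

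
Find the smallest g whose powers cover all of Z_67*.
g = 2. For each prime q|66: 2^{33}≡66, 2^{22}≡37, 2^{6}≡64, none ≡ 1, so ord_67(2) = 66 and 2 is a primitive root.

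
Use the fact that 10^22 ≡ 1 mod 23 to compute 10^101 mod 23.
By Fermat: 10^{22} ≡ 1 mod 23. 101 = 4×22 + 13. So 10^{101} ≡ 10^{13} ≡ 15 mod 23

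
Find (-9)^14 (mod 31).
By repeated squaring (mod 31): (-9)^{1}≡22, (-9)^{2}≡19, (-9)^{4}≡20, (-9)^{8}≡28. Then (-9)^{14} = (-9)^{8+4+2} ≡ 28 × 20 × 19 ≡ 7 (mod 31)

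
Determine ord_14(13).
Powers of 13 mod 14: 13^1≡13, 13^2≡1. ord_14(13) = 2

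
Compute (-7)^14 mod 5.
Using Fermat: (-7)^{4} ≡ 1 mod 5. 14 ≡ 2 mod 4. So (-7)^{14} ≡ (-7)^{2} ≡ 4 mod 5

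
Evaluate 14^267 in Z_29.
Using Fermat: 14^{28} ≡ 1 (mod 29). 267 ≡ 15 (mod 28). So 14^{267} ≡ 14^{15} ≡ 15 (mod 29)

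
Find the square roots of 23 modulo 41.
The square roots of 23 mod 41 are 33 and 8. Verify: 33² = 1089 ≡ 23 (mod 41)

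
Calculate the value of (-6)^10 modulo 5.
Using Fermat: (-6)^{4} ≡ 1 mod 5. 10 ≡ 2 mod 4. So (-6)^{10} ≡ (-6)^{2} ≡ 1 mod 5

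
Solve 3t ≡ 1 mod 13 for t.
Since 13 is prime, by Fermat 3^(-1) ≡ 3^{11} ≡ 9 mod 13. Verify: 3 × 9 = 27 ≡ 1 mod 13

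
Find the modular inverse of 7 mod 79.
Since 79 is prime, by Fermat 7^(-1) ≡ 7^{77} ≡ 34 mod 79. Verify: 7 × 34 = 238 ≡ 1 mod 79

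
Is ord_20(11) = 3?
Powers of 11 mod 20: 11^1≡11, 11^2≡1. Already 11^2≡1, so the order is 2 < 3. No, the actual order is 2.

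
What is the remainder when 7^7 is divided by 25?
By repeated squaring mod 25: 7^{1}≡7, 7^{2}≡24, 7^{4}≡1. Then 7^{7} = 7^{4+2+1} ≡ 1 × 24 × 7 ≡ 18 mod 25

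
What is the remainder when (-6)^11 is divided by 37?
By repeated squaring mod 37: (-6)^{1}≡31, (-6)^{2}≡36, (-6)^{4}≡1, (-6)^{8}≡1. Then (-6)^{11} = (-6)^{8+2+1} ≡ 1 × 36 × 31 ≡ 6 mod 37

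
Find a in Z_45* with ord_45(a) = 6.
4 has order 6 mod 45 since 4^{6} ≡ 1 (mod 45) and no smaller power works.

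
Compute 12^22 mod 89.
By repeated squaring (mod 89): 12^{1}≡12, 12^{2}≡55, 12^{4}≡88, 12^{8}≡1, 12^{16}≡1. Then 12^{22} = 12^{16+4+2} ≡ 1 × 88 × 55 ≡ 34 (mod 89)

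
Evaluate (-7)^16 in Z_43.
By repeated squaring (mod 43): (-7)^{1}≡36, (-7)^{2}≡6, (-7)^{4}≡36, (-7)^{8}≡6, (-7)^{16}≡36. So (-7)^{16} ≡ 36 (mod 43)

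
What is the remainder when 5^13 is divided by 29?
By repeated squaring (mod 29): 5^{1}≡5, 5^{2}≡25, 5^{4}≡16, 5^{8}≡24. Then 5^{13} = 5^{8+4+1} ≡ 24 × 16 × 5 ≡ 6 (mod 29)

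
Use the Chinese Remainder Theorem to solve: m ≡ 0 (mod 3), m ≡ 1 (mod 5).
M = 3 × 5 = 15. M₁ = 5, y₁ ≡ 2 (mod 3). M₂ = 3, y₂ ≡ 2 (mod 5). m = 0×5×2 + 1×3×2 ≡ 6 (mod 15)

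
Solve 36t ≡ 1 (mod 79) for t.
Since 79 is prime, by Fermat 36^(-1) ≡ 36^{77} ≡ 11 (mod 79). Verify: 36 × 11 = 396 ≡ 1 (mod 79)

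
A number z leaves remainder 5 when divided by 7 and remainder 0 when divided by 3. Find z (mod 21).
M = 7 × 3 = 21. M₁ = 3, y₁ ≡ 5 (mod 7). M₂ = 7, y₂ ≡ 1 (mod 3). z = 5×3×5 + 0×7×1 ≡ 12 (mod 21)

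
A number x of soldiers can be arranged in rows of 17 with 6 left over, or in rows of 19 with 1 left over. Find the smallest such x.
M = 17 × 19 = 323. M₁ = 19, y₁ ≡ 9 (mod 17). M₂ = 17, y₂ ≡ 9 (mod 19). x = 6×19×9 + 1×17×9 ≡ 210 (mod 323)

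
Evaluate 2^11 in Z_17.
By repeated squaring (mod 17): 2^{1}≡2, 2^{2}≡4, 2^{4}≡16, 2^{8}≡1. Then 2^{11} = 2^{8+2+1} ≡ 1 × 4 × 2 ≡ 8 (mod 17)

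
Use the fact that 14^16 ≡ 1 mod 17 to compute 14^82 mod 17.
By Fermat: 14^{16} ≡ 1 mod 17. 82 = 5×16 + 2. So 14^{82} ≡ 14^{2} ≡ 9 mod 17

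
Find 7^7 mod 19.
By repeated squaring mod 19: 7^{1}≡7, 7^{2}≡11, 7^{4}≡7. Then 7^{7} = 7^{4+2+1} ≡ 7 × 11 × 7 ≡ 7 mod 19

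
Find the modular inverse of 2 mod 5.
Since 5 is prime, by Fermat 2^(-1) ≡ 2^{3} ≡ 3 (mod 5). Verify: 2 × 3 = 6 ≡ 1 (mod 5)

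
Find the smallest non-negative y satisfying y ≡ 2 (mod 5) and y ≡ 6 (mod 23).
M = 5 × 23 = 115. M₁ = 23, y₁ ≡ 2 (mod 5). M₂ = 5, y₂ ≡ 14 (mod 23). y = 2×23×2 + 6×5×14 ≡ 52 (mod 115)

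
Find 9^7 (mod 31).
By repeated squaring (mod 31): 9^{1}≡9, 9^{2}≡19, 9^{4}≡20. Then 9^{7} = 9^{4+2+1} ≡ 20 × 19 × 9 ≡ 10 (mod 31)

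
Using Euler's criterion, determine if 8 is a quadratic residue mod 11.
By Euler's criterion: 8^{5} ≡ 10 (mod 11). Since this equals -1 (≡ 10), 8 is not a QR.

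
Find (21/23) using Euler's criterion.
(21/23) = 21^{11} mod 23 = -1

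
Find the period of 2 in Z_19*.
Powers of 2 mod 19: 2^1≡2, 2^2≡4, 2^3≡8, 2^4≡16, 2^5≡13, 2^6≡7, 2^7≡14, 2^8≡9, 2^9≡18, 2^10≡17, 2^11≡15, 2^12≡11, 2^13≡3, 2^14≡6, 2^15≡12, 2^16≡5, 2^17≡10, 2^18≡1. ord_19(2) = 18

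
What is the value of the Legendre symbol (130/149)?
(130/149) = 130^{74} mod 149 = 1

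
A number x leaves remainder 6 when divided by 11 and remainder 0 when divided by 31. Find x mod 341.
M = 11 × 31 = 341. M₁ = 31, y₁ ≡ 5 mod 11. M₂ = 11, y₂ ≡ 17 mod 31. x = 6×31×5 + 0×11×17 ≡ 248 mod 341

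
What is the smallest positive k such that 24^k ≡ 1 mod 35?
Powers of 24 mod 35: 24^1≡24, 24^2≡16, 24^3≡34, 24^4≡11, 24^5≡19, 24^6≡1. Order = 6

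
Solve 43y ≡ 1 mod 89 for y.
Since 89 is prime, by Fermat 43^(-1) ≡ 43^{87} ≡ 29 mod 89. Verify: 43 × 29 = 1247 ≡ 1 mod 89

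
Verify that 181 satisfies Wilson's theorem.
(180)! mod 181 = 180. Since this equals -1 mod 181, Wilson confirms 181 is prime.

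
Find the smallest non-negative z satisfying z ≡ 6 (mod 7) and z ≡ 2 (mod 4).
M = 7 × 4 = 28. M₁ = 4, y₁ ≡ 2 (mod 7). M₂ = 7, y₂ ≡ 3 (mod 4). z = 6×4×2 + 2×7×3 ≡ 6 (mod 28)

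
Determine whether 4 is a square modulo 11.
By Euler's criterion: 4^{5} ≡ 1 (mod 11). Since this equals 1, 4 is a QR.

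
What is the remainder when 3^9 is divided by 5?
Using Fermat: 3^{4} ≡ 1 (mod 5). 9 ≡ 1 (mod 4). So 3^{9} ≡ 3^{1} ≡ 3 (mod 5)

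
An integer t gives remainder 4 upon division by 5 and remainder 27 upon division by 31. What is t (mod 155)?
M = 5 × 31 = 155. M₁ = 31, y₁ ≡ 1 (mod 5). M₂ = 5, y₂ ≡ 25 (mod 31). t = 4×31×1 + 27×5×25 ≡ 89 (mod 155)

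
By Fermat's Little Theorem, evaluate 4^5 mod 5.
By Fermat: 4^{4} ≡ 1 mod 5. So 4^{5} = 4^{4} · 4^{1} ≡ 4^{1} ≡ 4 mod 5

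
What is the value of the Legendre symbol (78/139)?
(78/139) = 78^{69} mod 139 = 1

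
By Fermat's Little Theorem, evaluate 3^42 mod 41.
By Fermat: 3^{40} ≡ 1 mod 41. So 3^{42} = 3^{40} · 3^{2} ≡ 3^{2} ≡ 9 mod 41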